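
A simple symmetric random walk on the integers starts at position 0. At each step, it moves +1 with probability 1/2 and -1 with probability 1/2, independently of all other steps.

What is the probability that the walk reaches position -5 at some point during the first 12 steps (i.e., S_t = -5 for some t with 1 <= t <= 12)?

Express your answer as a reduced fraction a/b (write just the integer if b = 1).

Answer: 299/2048

Derivation:
Count via complement. Let g(t,s) = #length-t paths at position s with S_1..S_t all ≠ -5.
g(t,s) = g(t-1,s-1) + g(t-1,s+1) for s ≠ -5; g(t,-5) = 0.
t=0: g(0,0)=1
t=1: g(1,-1)=1 g(1,1)=1
t=2: g(2,-2)=1 g(2,0)=2 g(2,2)=1
t=3: g(3,-3)=1 g(3,-1)=3 g(3,1)=3 g(3,3)=1
t=4: g(4,-4)=1 g(4,-2)=4 g(4,0)=6 g(4,2)=4 g(4,4)=1
t=5: g(5,-3)=5 g(5,-1)=10 g(5,1)=10 g(5,3)=5 g(5,5)=1
t=6: g(6,-4)=5 g(6,-2)=15 g(6,0)=20 g(6,2)=15 g(6,4)=6 g(6,6)=1
t=7: g(7,-3)=20 g(7,-1)=35 g(7,1)=35 g(7,3)=21 g(7,5)=7 g(7,7)=1
t=8: g(8,-4)=20 g(8,-2)=55 g(8,0)=70 g(8,2)=56 g(8,4)=28 g(8,6)=8 g(8,8)=1
t=9: g(9,-3)=75 g(9,-1)=125 g(9,1)=126 g(9,3)=84 g(9,5)=36 g(9,7)=9 g(9,9)=1
t=10: g(10,-4)=75 g(10,-2)=200 g(10,0)=251 g(10,2)=210 g(10,4)=120 g(10,6)=45 g(10,8)=10 g(10,10)=1
t=11: g(11,-3)=275 g(11,-1)=451 g(11,1)=461 g(11,3)=330 g(11,5)=165 g(11,7)=55 g(11,9)=11 g(11,11)=1
t=12: g(12,-4)=275 g(12,-2)=726 g(12,0)=912 g(12,2)=791 g(12,4)=495 g(12,6)=220 g(12,8)=66 g(12,10)=12 g(12,12)=1
Paths never hitting -5: Σ_s g(12,s) = 3498
Paths hitting -5: 2^12 - 3498 = 598
P = 598/4096 = 299/2048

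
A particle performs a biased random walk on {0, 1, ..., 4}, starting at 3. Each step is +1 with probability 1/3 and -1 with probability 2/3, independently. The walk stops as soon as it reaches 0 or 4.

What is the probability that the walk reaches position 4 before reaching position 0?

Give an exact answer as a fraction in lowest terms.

Answer: 7/15

Derivation:
Biased walk: p = 1/3, q = 2/3, r = q/p = 2
Gambler's ruin: P(hit 4 before 0 | start at 3) = (1 - r^a)/(1 - r^N)
r^3 = 8; r^4 = 16
P = (1 - 8) / (1 - 16) = -7 / -15 = 7/15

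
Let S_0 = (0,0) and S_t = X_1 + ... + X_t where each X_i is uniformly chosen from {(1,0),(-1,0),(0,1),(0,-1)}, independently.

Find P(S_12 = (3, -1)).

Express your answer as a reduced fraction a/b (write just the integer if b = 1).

Let h be the number of horizontal steps (so 12-h are vertical). To end at (3,-1) need (h+3)/2 right-steps and ((12-h)-1)/2 up-steps.
Sum over h with 3 ≤ h ≤ 11, h ≡ 1 (mod 2), 12-h ≡ 1 (mod 2):
h=3: C(12,3)·C(3,3)·C(9,4) = 220·1·126 = 27720
h=5: C(12,5)·C(5,4)·C(7,3) = 792·5·35 = 138600
h=7: C(12,7)·C(7,5)·C(5,2) = 792·21·10 = 166320
h=9: C(12,9)·C(9,6)·C(3,1) = 220·84·3 = 55440
h=11: C(12,11)·C(11,7)·C(1,0) = 12·330·1 = 3960
Total favorable: 392040
Total paths: 4^12 = 16777216
P = 392040/16777216 = 49005/2097152

Answer: 49005/2097152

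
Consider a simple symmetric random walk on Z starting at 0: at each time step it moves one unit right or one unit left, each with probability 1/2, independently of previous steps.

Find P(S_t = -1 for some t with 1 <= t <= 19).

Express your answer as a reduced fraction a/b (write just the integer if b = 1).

Answer: 215955/262144

Derivation:
Count via complement. Let g(t,s) = #length-t paths at position s with S_1..S_t all ≠ -1.
g(t,s) = g(t-1,s-1) + g(t-1,s+1) for s ≠ -1; g(t,-1) = 0.
t=0: g(0,0)=1
t=1: g(1,1)=1
t=2: g(2,0)=1 g(2,2)=1
t=3: g(3,1)=2 g(3,3)=1
t=4: g(4,0)=2 g(4,2)=3 g(4,4)=1
t=5: g(5,1)=5 g(5,3)=4 g(5,5)=1
t=6: g(6,0)=5 g(6,2)=9 g(6,4)=5 g(6,6)=1
t=7: g(7,1)=14 g(7,3)=14 g(7,5)=6 g(7,7)=1
t=8: g(8,0)=14 g(8,2)=28 g(8,4)=20 g(8,6)=7 g(8,8)=1
t=9: g(9,1)=42 g(9,3)=48 g(9,5)=27 g(9,7)=8 g(9,9)=1
t=10: g(10,0)=42 g(10,2)=90 g(10,4)=75 g(10,6)=35 g(10,8)=9 g(10,10)=1
t=11: g(11,1)=132 g(11,3)=165 g(11,5)=110 g(11,7)=44 g(11,9)=10 g(11,11)=1
t=12: g(12,0)=132 g(12,2)=297 g(12,4)=275 g(12,6)=154 g(12,8)=54 g(12,10)=11 g(12,12)=1
t=13: g(13,1)=429 g(13,3)=572 g(13,5)=429 g(13,7)=208 g(13,9)=65 g(13,11)=12 g(13,13)=1
t=14: g(14,0)=429 g(14,2)=1001 g(14,4)=1001 g(14,6)=637 g(14,8)=273 g(14,10)=77 g(14,12)=13 g(14,14)=1
t=15: g(15,1)=1430 g(15,3)=2002 g(15,5)=1638 g(15,7)=910 g(15,9)=350 g(15,11)=90 g(15,13)=14 g(15,15)=1
t=16: g(16,0)=1430 g(16,2)=3432 g(16,4)=3640 g(16,6)=2548 g(16,8)=1260 g(16,10)=440 g(16,12)=104 g(16,14)=15 g(16,16)=1
t=17: g(17,1)=4862 g(17,3)=7072 g(17,5)=6188 g(17,7)=3808 g(17,9)=1700 g(17,11)=544 g(17,13)=119 g(17,15)=16 g(17,17)=1
t=18: g(18,0)=4862 g(18,2)=11934 g(18,4)=13260 g(18,6)=9996 g(18,8)=5508 g(18,10)=2244 g(18,12)=663 g(18,14)=135 g(18,16)=17 g(18,18)=1
t=19: g(19,1)=16796 g(19,3)=25194 g(19,5)=23256 g(19,7)=15504 g(19,9)=7752 g(19,11)=2907 g(19,13)=798 g(19,15)=152 g(19,17)=18 g(19,19)=1
Paths never hitting -1: Σ_s g(19,s) = 92378
Paths hitting -1: 2^19 - 92378 = 431910
P = 431910/524288 = 215955/262144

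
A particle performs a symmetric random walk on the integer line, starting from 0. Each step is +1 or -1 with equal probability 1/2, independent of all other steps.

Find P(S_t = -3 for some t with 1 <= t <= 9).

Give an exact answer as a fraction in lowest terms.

Answer: 11/32

Derivation:
Count via complement. Let g(t,s) = #length-t paths at position s with S_1..S_t all ≠ -3.
g(t,s) = g(t-1,s-1) + g(t-1,s+1) for s ≠ -3; g(t,-3) = 0.
t=0: g(0,0)=1
t=1: g(1,-1)=1 g(1,1)=1
t=2: g(2,-2)=1 g(2,0)=2 g(2,2)=1
t=3: g(3,-1)=3 g(3,1)=3 g(3,3)=1
t=4: g(4,-2)=3 g(4,0)=6 g(4,2)=4 g(4,4)=1
t=5: g(5,-1)=9 g(5,1)=10 g(5,3)=5 g(5,5)=1
t=6: g(6,-2)=9 g(6,0)=19 g(6,2)=15 g(6,4)=6 g(6,6)=1
t=7: g(7,-1)=28 g(7,1)=34 g(7,3)=21 g(7,5)=7 g(7,7)=1
t=8: g(8,-2)=28 g(8,0)=62 g(8,2)=55 g(8,4)=28 g(8,6)=8 g(8,8)=1
t=9: g(9,-1)=90 g(9,1)=117 g(9,3)=83 g(9,5)=36 g(9,7)=9 g(9,9)=1
Paths never hitting -3: Σ_s g(9,s) = 336
Paths hitting -3: 2^9 - 336 = 176
P = 176/512 = 11/32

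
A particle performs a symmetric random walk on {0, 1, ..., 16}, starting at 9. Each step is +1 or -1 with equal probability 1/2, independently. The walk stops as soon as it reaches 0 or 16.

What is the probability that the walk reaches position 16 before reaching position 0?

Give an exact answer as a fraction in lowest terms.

Symmetric walk (p = 1/2): the harmonic-function argument gives P(hit 16 before 0 | start at 9) = a/N.
P = 9/16 = 9/16

Answer: 9/16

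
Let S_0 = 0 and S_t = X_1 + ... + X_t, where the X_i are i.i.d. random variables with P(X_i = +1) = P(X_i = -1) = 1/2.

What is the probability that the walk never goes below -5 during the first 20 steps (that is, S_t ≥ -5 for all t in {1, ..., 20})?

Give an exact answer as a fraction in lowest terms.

Answer: 106267/131072

Derivation:
Let f(t,s) = #length-t paths at position s with S_1..S_t all ≥ -5.
f(t,s) = f(t-1,s-1) + f(t-1,s+1) for s ≥ -5; f(t,s) = 0 for s < -5.
t=0: f(0,0)=1
t=1: f(1,-1)=1 f(1,1)=1
t=2: f(2,-2)=1 f(2,0)=2 f(2,2)=1
t=3: f(3,-3)=1 f(3,-1)=3 f(3,1)=3 f(3,3)=1
t=4: f(4,-4)=1 f(4,-2)=4 f(4,0)=6 f(4,2)=4 f(4,4)=1
t=5: f(5,-5)=1 f(5,-3)=5 f(5,-1)=10 f(5,1)=10 f(5,3)=5 f(5,5)=1
t=6: f(6,-4)=6 f(6,-2)=15 f(6,0)=20 f(6,2)=15 f(6,4)=6 f(6,6)=1
t=7: f(7,-5)=6 f(7,-3)=21 f(7,-1)=35 f(7,1)=35 f(7,3)=21 f(7,5)=7 f(7,7)=1
t=8: f(8,-4)=27 f(8,-2)=56 f(8,0)=70 f(8,2)=56 f(8,4)=28 f(8,6)=8 f(8,8)=1
t=9: f(9,-5)=27 f(9,-3)=83 f(9,-1)=126 f(9,1)=126 f(9,3)=84 f(9,5)=36 f(9,7)=9 f(9,9)=1
t=10: f(10,-4)=110 f(10,-2)=209 f(10,0)=252 f(10,2)=210 f(10,4)=120 f(10,6)=45 f(10,8)=10 f(10,10)=1
t=11: f(11,-5)=110 f(11,-3)=319 f(11,-1)=461 f(11,1)=462 f(11,3)=330 f(11,5)=165 f(11,7)=55 f(11,9)=11 f(11,11)=1
t=12: f(12,-4)=429 f(12,-2)=780 f(12,0)=923 f(12,2)=792 f(12,4)=495 f(12,6)=220 f(12,8)=66 f(12,10)=12 f(12,12)=1
t=13: f(13,-5)=429 f(13,-3)=1209 f(13,-1)=1703 f(13,1)=1715 f(13,3)=1287 f(13,5)=715 f(13,7)=286 f(13,9)=78 f(13,11)=13 f(13,13)=1
t=14: f(14,-4)=1638 f(14,-2)=2912 f(14,0)=3418 f(14,2)=3002 f(14,4)=2002 f(14,6)=1001 f(14,8)=364 f(14,10)=91 f(14,12)=14 f(14,14)=1
t=15: f(15,-5)=1638 f(15,-3)=4550 f(15,-1)=6330 f(15,1)=6420 f(15,3)=5004 f(15,5)=3003 f(15,7)=1365 f(15,9)=455 f(15,11)=105 f(15,13)=15 f(15,15)=1
t=16: f(16,-4)=6188 f(16,-2)=10880 f(16,0)=12750 f(16,2)=11424 f(16,4)=8007 f(16,6)=4368 f(16,8)=1820 f(16,10)=560 f(16,12)=120 f(16,14)=16 f(16,16)=1
t=17: f(17,-5)=6188 f(17,-3)=17068 f(17,-1)=23630 f(17,1)=24174 f(17,3)=19431 f(17,5)=12375 f(17,7)=6188 f(17,9)=2380 f(17,11)=680 f(17,13)=136 f(17,15)=17 f(17,17)=1
t=18: f(18,-4)=23256 f(18,-2)=40698 f(18,0)=47804 f(18,2)=43605 f(18,4)=31806 f(18,6)=18563 f(18,8)=8568 f(18,10)=3060 f(18,12)=816 f(18,14)=153 f(18,16)=18 f(18,18)=1
t=19: f(19,-5)=23256 f(19,-3)=63954 f(19,-1)=88502 f(19,1)=91409 f(19,3)=75411 f(19,5)=50369 f(19,7)=27131 f(19,9)=11628 f(19,11)=3876 f(19,13)=969 f(19,15)=171 f(19,17)=19 f(19,19)=1
t=20: f(20,-4)=87210 f(20,-2)=152456 f(20,0)=179911 f(20,2)=166820 f(20,4)=125780 f(20,6)=77500 f(20,8)=38759 f(20,10)=15504 f(20,12)=4845 f(20,14)=1140 f(20,16)=190 f(20,18)=20 f(20,20)=1
Σ_s f(20,s) = 850136
P = 850136/1048576 = 106267/131072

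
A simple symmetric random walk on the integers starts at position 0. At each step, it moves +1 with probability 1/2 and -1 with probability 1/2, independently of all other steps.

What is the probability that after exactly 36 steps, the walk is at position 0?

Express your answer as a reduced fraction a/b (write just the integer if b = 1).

To return to 0 after 36 steps: need exactly 18 steps of +1 and 18 of -1.
Favorable paths: C(36,18) = 9075135300
Total paths: 2^36 = 68719476736
P = 9075135300/68719476736 = 2268783825/17179869184

Answer: 2268783825/17179869184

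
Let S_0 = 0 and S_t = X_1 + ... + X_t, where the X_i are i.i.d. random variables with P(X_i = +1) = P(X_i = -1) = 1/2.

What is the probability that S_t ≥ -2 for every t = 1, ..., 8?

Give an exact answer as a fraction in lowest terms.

Answer: 91/128

Derivation:
Let f(t,s) = #length-t paths at position s with S_1..S_t all ≥ -2.
f(t,s) = f(t-1,s-1) + f(t-1,s+1) for s ≥ -2; f(t,s) = 0 for s < -2.
t=0: f(0,0)=1
t=1: f(1,-1)=1 f(1,1)=1
t=2: f(2,-2)=1 f(2,0)=2 f(2,2)=1
t=3: f(3,-1)=3 f(3,1)=3 f(3,3)=1
t=4: f(4,-2)=3 f(4,0)=6 f(4,2)=4 f(4,4)=1
t=5: f(5,-1)=9 f(5,1)=10 f(5,3)=5 f(5,5)=1
t=6: f(6,-2)=9 f(6,0)=19 f(6,2)=15 f(6,4)=6 f(6,6)=1
t=7: f(7,-1)=28 f(7,1)=34 f(7,3)=21 f(7,5)=7 f(7,7)=1
t=8: f(8,-2)=28 f(8,0)=62 f(8,2)=55 f(8,4)=28 f(8,6)=8 f(8,8)=1
Σ_s f(8,s) = 182
P = 182/256 = 91/128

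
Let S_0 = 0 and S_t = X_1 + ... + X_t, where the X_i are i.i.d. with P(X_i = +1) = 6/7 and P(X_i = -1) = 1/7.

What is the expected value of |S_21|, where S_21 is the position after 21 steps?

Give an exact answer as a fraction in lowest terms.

S_21 takes values m ≡ 1 (mod 2) with |m| ≤ 21; P(S_21=m) = C(21,(21+m)/2) · (6/7)^((21+m)/2) · (1/7)^((21-m)/2).
Distribution: P(S=-21)=1/558545864083284007, P(S=-19)=18/79792266297612001, P(S=-17)=1080/79792266297612001, P(S=-15)=41040/79792266297612001, P(S=-13)=1108080/79792266297612001, P(S=-11)=22604832/79792266297612001, P(S=-9)=361677312/79792266297612001, P(S=-7)=32550958080/558545864083284007, P(S=-5)=48826437120/79792266297612001, P(S=-3)=423162455040/79792266297612001, P(S=-1)=3046769676288/79792266297612001, P(S=1)=18280618057728/79792266297612001, P(S=3)=91403090288640/79792266297612001, P(S=5)=379674375045120/79792266297612001, P(S=7)=9112185001082880/558545864083284007, P(S=9)=3644874000433152/79792266297612001, P(S=11)=8200966500974592/79792266297612001, P(S=13)=14472293825249280/79792266297612001, P(S=15)=19296391766999040/79792266297612001, P(S=17)=18280792200314880/79792266297612001, P(S=19)=10968475320188928/79792266297612001, P(S=21)=21936950640377856/558545864083284007
E[|S_21|] = Σ_m |m|·P(S_21=m) = 170984741054589543/11398895185373143

Answer: 170984741054589543/11398895185373143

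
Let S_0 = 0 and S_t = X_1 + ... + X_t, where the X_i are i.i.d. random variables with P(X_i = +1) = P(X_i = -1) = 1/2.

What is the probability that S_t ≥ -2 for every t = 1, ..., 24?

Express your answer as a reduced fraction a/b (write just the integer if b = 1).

Answer: 1924111/4194304

Derivation:
Let f(t,s) = #length-t paths at position s with S_1..S_t all ≥ -2.
f(t,s) = f(t-1,s-1) + f(t-1,s+1) for s ≥ -2; f(t,s) = 0 for s < -2.
t=0: f(0,0)=1
t=1: f(1,-1)=1 f(1,1)=1
t=2: f(2,-2)=1 f(2,0)=2 f(2,2)=1
t=3: f(3,-1)=3 f(3,1)=3 f(3,3)=1
t=4: f(4,-2)=3 f(4,0)=6 f(4,2)=4 f(4,4)=1
t=5: f(5,-1)=9 f(5,1)=10 f(5,3)=5 f(5,5)=1
t=6: f(6,-2)=9 f(6,0)=19 f(6,2)=15 f(6,4)=6 f(6,6)=1
t=7: f(7,-1)=28 f(7,1)=34 f(7,3)=21 f(7,5)=7 f(7,7)=1
t=8: f(8,-2)=28 f(8,0)=62 f(8,2)=55 f(8,4)=28 f(8,6)=8 f(8,8)=1
t=9: f(9,-1)=90 f(9,1)=117 f(9,3)=83 f(9,5)=36 f(9,7)=9 f(9,9)=1
t=10: f(10,-2)=90 f(10,0)=207 f(10,2)=200 f(10,4)=119 f(10,6)=45 f(10,8)=10 f(10,10)=1
t=11: f(11,-1)=297 f(11,1)=407 f(11,3)=319 f(11,5)=164 f(11,7)=55 f(11,9)=11 f(11,11)=1
t=12: f(12,-2)=297 f(12,0)=704 f(12,2)=726 f(12,4)=483 f(12,6)=219 f(12,8)=66 f(12,10)=12 f(12,12)=1
t=13: f(13,-1)=1001 f(13,1)=1430 f(13,3)=1209 f(13,5)=702 f(13,7)=285 f(13,9)=78 f(13,11)=13 f(13,13)=1
t=14: f(14,-2)=1001 f(14,0)=2431 f(14,2)=2639 f(14,4)=1911 f(14,6)=987 f(14,8)=363 f(14,10)=91 f(14,12)=14 f(14,14)=1
t=15: f(15,-1)=3432 f(15,1)=5070 f(15,3)=4550 f(15,5)=2898 f(15,7)=1350 f(15,9)=454 f(15,11)=105 f(15,13)=15 f(15,15)=1
t=16: f(16,-2)=3432 f(16,0)=8502 f(16,2)=9620 f(16,4)=7448 f(16,6)=4248 f(16,8)=1804 f(16,10)=559 f(16,12)=120 f(16,14)=16 f(16,16)=1
t=17: f(17,-1)=11934 f(17,1)=18122 f(17,3)=17068 f(17,5)=11696 f(17,7)=6052 f(17,9)=2363 f(17,11)=679 f(17,13)=136 f(17,15)=17 f(17,17)=1
t=18: f(18,-2)=11934 f(18,0)=30056 f(18,2)=35190 f(18,4)=28764 f(18,6)=17748 f(18,8)=8415 f(18,10)=3042 f(18,12)=815 f(18,14)=153 f(18,16)=18 f(18,18)=1
t=19: f(19,-1)=41990 f(19,1)=65246 f(19,3)=63954 f(19,5)=46512 f(19,7)=26163 f(19,9)=11457 f(19,11)=3857 f(19,13)=968 f(19,15)=171 f(19,17)=19 f(19,19)=1
t=20: f(20,-2)=41990 f(20,0)=107236 f(20,2)=129200 f(20,4)=110466 f(20,6)=72675 f(20,8)=37620 f(20,10)=15314 f(20,12)=4825 f(20,14)=1139 f(20,16)=190 f(20,18)=20 f(20,20)=1
t=21: f(21,-1)=149226 f(21,1)=236436 f(21,3)=239666 f(21,5)=183141 f(21,7)=110295 f(21,9)=52934 f(21,11)=20139 f(21,13)=5964 f(21,15)=1329 f(21,17)=210 f(21,19)=21 f(21,21)=1
t=22: f(22,-2)=149226 f(22,0)=385662 f(22,2)=476102 f(22,4)=422807 f(22,6)=293436 f(22,8)=163229 f(22,10)=73073 f(22,12)=26103 f(22,14)=7293 f(22,16)=1539 f(22,18)=231 f(22,20)=22 f(22,22)=1
t=23: f(23,-1)=534888 f(23,1)=861764 f(23,3)=898909 f(23,5)=716243 f(23,7)=456665 f(23,9)=236302 f(23,11)=99176 f(23,13)=33396 f(23,15)=8832 f(23,17)=1770 f(23,19)=253 f(23,21)=23 f(23,23)=1
t=24: f(24,-2)=534888 f(24,0)=1396652 f(24,2)=1760673 f(24,4)=1615152 f(24,6)=1172908 f(24,8)=692967 f(24,10)=335478 f(24,12)=132572 f(24,14)=42228 f(24,16)=10602 f(24,18)=2023 f(24,20)=276 f(24,22)=24 f(24,24)=1
Σ_s f(24,s) = 7696444
P = 7696444/16777216 = 1924111/4194304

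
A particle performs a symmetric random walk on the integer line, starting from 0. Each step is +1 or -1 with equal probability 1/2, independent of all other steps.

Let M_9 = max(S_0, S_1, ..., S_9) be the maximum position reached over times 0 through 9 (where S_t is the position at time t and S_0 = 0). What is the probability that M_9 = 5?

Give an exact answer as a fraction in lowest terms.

Let M_9 = max(S_0,...,S_9). Use the reflection principle: for j ≥ 1, #{paths with M_9 ≥ j} = #{S_9 ≥ j} + #{S_9 ≥ j+1}.
By reflection, #{M_9 ≥ 5} = #{S_9 ≥ 5} + #{S_9 ≥ 6} = 46 + 10 = 56.
#{M_9 ≥ 6} = #{S_9 ≥ 6} + #{S_9 ≥ 7} = 10 + 10 = 20.
#{M_9 = 5} = 56 - 20 = 36.
P(M_9 = 5) = 36/512 = 9/128

Answer: 9/128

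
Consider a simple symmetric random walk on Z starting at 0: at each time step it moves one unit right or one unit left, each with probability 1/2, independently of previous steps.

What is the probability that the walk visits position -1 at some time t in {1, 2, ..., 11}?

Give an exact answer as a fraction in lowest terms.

Count via complement. Let g(t,s) = #length-t paths at position s with S_1..S_t all ≠ -1.
g(t,s) = g(t-1,s-1) + g(t-1,s+1) for s ≠ -1; g(t,-1) = 0.
t=0: g(0,0)=1
t=1: g(1,1)=1
t=2: g(2,0)=1 g(2,2)=1
t=3: g(3,1)=2 g(3,3)=1
t=4: g(4,0)=2 g(4,2)=3 g(4,4)=1
t=5: g(5,1)=5 g(5,3)=4 g(5,5)=1
t=6: g(6,0)=5 g(6,2)=9 g(6,4)=5 g(6,6)=1
t=7: g(7,1)=14 g(7,3)=14 g(7,5)=6 g(7,7)=1
t=8: g(8,0)=14 g(8,2)=28 g(8,4)=20 g(8,6)=7 g(8,8)=1
t=9: g(9,1)=42 g(9,3)=48 g(9,5)=27 g(9,7)=8 g(9,9)=1
t=10: g(10,0)=42 g(10,2)=90 g(10,4)=75 g(10,6)=35 g(10,8)=9 g(10,10)=1
t=11: g(11,1)=132 g(11,3)=165 g(11,5)=110 g(11,7)=44 g(11,9)=10 g(11,11)=1
Paths never hitting -1: Σ_s g(11,s) = 462
Paths hitting -1: 2^11 - 462 = 1586
P = 1586/2048 = 793/1024

Answer: 793/1024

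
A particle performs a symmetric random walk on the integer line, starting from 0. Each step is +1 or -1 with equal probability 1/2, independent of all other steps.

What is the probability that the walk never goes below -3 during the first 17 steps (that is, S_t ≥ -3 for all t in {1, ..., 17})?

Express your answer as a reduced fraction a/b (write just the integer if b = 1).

Answer: 21879/32768

Derivation:
Let f(t,s) = #length-t paths at position s with S_1..S_t all ≥ -3.
f(t,s) = f(t-1,s-1) + f(t-1,s+1) for s ≥ -3; f(t,s) = 0 for s < -3.
t=0: f(0,0)=1
t=1: f(1,-1)=1 f(1,1)=1
t=2: f(2,-2)=1 f(2,0)=2 f(2,2)=1
t=3: f(3,-3)=1 f(3,-1)=3 f(3,1)=3 f(3,3)=1
t=4: f(4,-2)=4 f(4,0)=6 f(4,2)=4 f(4,4)=1
t=5: f(5,-3)=4 f(5,-1)=10 f(5,1)=10 f(5,3)=5 f(5,5)=1
t=6: f(6,-2)=14 f(6,0)=20 f(6,2)=15 f(6,4)=6 f(6,6)=1
t=7: f(7,-3)=14 f(7,-1)=34 f(7,1)=35 f(7,3)=21 f(7,5)=7 f(7,7)=1
t=8: f(8,-2)=48 f(8,0)=69 f(8,2)=56 f(8,4)=28 f(8,6)=8 f(8,8)=1
t=9: f(9,-3)=48 f(9,-1)=117 f(9,1)=125 f(9,3)=84 f(9,5)=36 f(9,7)=9 f(9,9)=1
t=10: f(10,-2)=165 f(10,0)=242 f(10,2)=209 f(10,4)=120 f(10,6)=45 f(10,8)=10 f(10,10)=1
t=11: f(11,-3)=165 f(11,-1)=407 f(11,1)=451 f(11,3)=329 f(11,5)=165 f(11,7)=55 f(11,9)=11 f(11,11)=1
t=12: f(12,-2)=572 f(12,0)=858 f(12,2)=780 f(12,4)=494 f(12,6)=220 f(12,8)=66 f(12,10)=12 f(12,12)=1
t=13: f(13,-3)=572 f(13,-1)=1430 f(13,1)=1638 f(13,3)=1274 f(13,5)=714 f(13,7)=286 f(13,9)=78 f(13,11)=13 f(13,13)=1
t=14: f(14,-2)=2002 f(14,0)=3068 f(14,2)=2912 f(14,4)=1988 f(14,6)=1000 f(14,8)=364 f(14,10)=91 f(14,12)=14 f(14,14)=1
t=15: f(15,-3)=2002 f(15,-1)=5070 f(15,1)=5980 f(15,3)=4900 f(15,5)=2988 f(15,7)=1364 f(15,9)=455 f(15,11)=105 f(15,13)=15 f(15,15)=1
t=16: f(16,-2)=7072 f(16,0)=11050 f(16,2)=10880 f(16,4)=7888 f(16,6)=4352 f(16,8)=1819 f(16,10)=560 f(16,12)=120 f(16,14)=16 f(16,16)=1
t=17: f(17,-3)=7072 f(17,-1)=18122 f(17,1)=21930 f(17,3)=18768 f(17,5)=12240 f(17,7)=6171 f(17,9)=2379 f(17,11)=680 f(17,13)=136 f(17,15)=17 f(17,17)=1
Σ_s f(17,s) = 87516
P = 87516/131072 = 21879/32768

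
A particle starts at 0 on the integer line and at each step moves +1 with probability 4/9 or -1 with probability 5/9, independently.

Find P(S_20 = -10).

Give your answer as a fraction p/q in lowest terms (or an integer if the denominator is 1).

Answer: 161500000000000000/4052555153018976267

Derivation:
To reach position -10 after 20 steps: need 5 steps of +1 and 15 steps of -1.
Number of such sequences: C(20,5) = 15504
Each has probability (4/9)^5 · (5/9)^15 = 31250000000000/12157665459056928801
P = 15504 · 31250000000000/12157665459056928801 = 161500000000000000/4052555153018976267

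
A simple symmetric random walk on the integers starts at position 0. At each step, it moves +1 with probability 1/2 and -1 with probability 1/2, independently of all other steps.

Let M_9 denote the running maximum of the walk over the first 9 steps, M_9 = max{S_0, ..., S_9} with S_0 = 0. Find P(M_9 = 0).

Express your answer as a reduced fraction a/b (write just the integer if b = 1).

Answer: 63/256

Derivation:
Let M_9 = max(S_0,...,S_9). Use the reflection principle: for j ≥ 1, #{paths with M_9 ≥ j} = #{S_9 ≥ j} + #{S_9 ≥ j+1}.
P(M_9 ≥ 0) = 1 since S_0 = 0, so #{M_9 ≥ 0} = 512.
#{M_9 ≥ 1} = #{S_9 ≥ 1} + #{S_9 ≥ 2} = 256 + 130 = 386.
#{M_9 = 0} = 512 - 386 = 126.
P(M_9 = 0) = 126/512 = 63/256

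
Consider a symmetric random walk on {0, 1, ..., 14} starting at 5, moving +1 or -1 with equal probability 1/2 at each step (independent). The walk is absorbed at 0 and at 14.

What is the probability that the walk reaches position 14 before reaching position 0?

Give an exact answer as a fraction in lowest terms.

Symmetric walk (p = 1/2): the harmonic-function argument gives P(hit 14 before 0 | start at 5) = a/N.
P = 5/14 = 5/14

Answer: 5/14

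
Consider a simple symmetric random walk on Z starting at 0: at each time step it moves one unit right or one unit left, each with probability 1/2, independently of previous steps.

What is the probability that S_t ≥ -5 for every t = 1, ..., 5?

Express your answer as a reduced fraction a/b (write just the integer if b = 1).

Answer: 1

Derivation:
Let f(t,s) = #length-t paths at position s with S_1..S_t all ≥ -5.
f(t,s) = f(t-1,s-1) + f(t-1,s+1) for s ≥ -5; f(t,s) = 0 for s < -5.
t=0: f(0,0)=1
t=1: f(1,-1)=1 f(1,1)=1
t=2: f(2,-2)=1 f(2,0)=2 f(2,2)=1
t=3: f(3,-3)=1 f(3,-1)=3 f(3,1)=3 f(3,3)=1
t=4: f(4,-4)=1 f(4,-2)=4 f(4,0)=6 f(4,2)=4 f(4,4)=1
t=5: f(5,-5)=1 f(5,-3)=5 f(5,-1)=10 f(5,1)=10 f(5,3)=5 f(5,5)=1
Σ_s f(5,s) = 32
P = 32/32 = 1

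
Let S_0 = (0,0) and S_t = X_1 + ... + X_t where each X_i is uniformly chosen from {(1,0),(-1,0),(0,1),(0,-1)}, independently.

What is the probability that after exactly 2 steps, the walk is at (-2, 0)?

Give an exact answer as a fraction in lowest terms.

Let h be the number of horizontal steps (so 2-h are vertical). To end at (-2,0) need (h-2)/2 right-steps and ((2-h)+0)/2 up-steps.
Sum over h with 2 ≤ h ≤ 2, h ≡ 0 (mod 2), 2-h ≡ 0 (mod 2):
h=2: C(2,2)·C(2,0)·C(0,0) = 1·1·1 = 1
Total favorable: 1
Total paths: 4^2 = 16
P = 1/16 = 1/16

Answer: 1/16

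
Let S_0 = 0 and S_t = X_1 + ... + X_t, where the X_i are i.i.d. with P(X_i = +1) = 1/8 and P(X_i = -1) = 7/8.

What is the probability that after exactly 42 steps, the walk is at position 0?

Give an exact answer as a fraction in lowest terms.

To be at 0 after 42 steps: need exactly 21 steps of +1 and 21 of -1.
Number of such sequences: C(42,21) = 538257874440
Each has probability (1/8)^21 · (7/8)^21 = 558545864083284007/85070591730234615865843651857942052864
P = 538257874440 · 558545864083284007/85070591730234615865843651857942052864 = 37580213697340198592833260135/10633823966279326983230456482242756608

Answer: 37580213697340198592833260135/10633823966279326983230456482242756608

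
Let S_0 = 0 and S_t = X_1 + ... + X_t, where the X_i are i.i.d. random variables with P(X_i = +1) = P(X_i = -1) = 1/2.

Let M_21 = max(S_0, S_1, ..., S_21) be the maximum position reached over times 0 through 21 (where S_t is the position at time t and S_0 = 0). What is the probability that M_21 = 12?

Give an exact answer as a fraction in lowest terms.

Let M_21 = max(S_0,...,S_21). Use the reflection principle: for j ≥ 1, #{paths with M_21 ≥ j} = #{S_21 ≥ j} + #{S_21 ≥ j+1}.
By reflection, #{M_21 ≥ 12} = #{S_21 ≥ 12} + #{S_21 ≥ 13} = 7547 + 7547 = 15094.
#{M_21 ≥ 13} = #{S_21 ≥ 13} + #{S_21 ≥ 14} = 7547 + 1562 = 9109.
#{M_21 = 12} = 15094 - 9109 = 5985.
P(M_21 = 12) = 5985/2097152 = 5985/2097152

Answer: 5985/2097152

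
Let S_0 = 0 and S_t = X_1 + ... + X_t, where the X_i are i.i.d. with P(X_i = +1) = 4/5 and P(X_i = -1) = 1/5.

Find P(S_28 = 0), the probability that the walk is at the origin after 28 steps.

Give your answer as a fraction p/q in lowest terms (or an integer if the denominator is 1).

Answer: 430748712566784/1490116119384765625

Derivation:
To be at 0 after 28 steps: need exactly 14 steps of +1 and 14 of -1.
Number of such sequences: C(28,14) = 40116600
Each has probability (4/5)^14 · (1/5)^14 = 268435456/37252902984619140625
P = 40116600 · 268435456/37252902984619140625 = 430748712566784/1490116119384765625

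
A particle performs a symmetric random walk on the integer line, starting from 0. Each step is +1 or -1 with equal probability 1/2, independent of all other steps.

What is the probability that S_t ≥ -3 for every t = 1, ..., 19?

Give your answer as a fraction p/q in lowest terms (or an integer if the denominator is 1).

Answer: 20995/32768

Derivation:
Let f(t,s) = #length-t paths at position s with S_1..S_t all ≥ -3.
f(t,s) = f(t-1,s-1) + f(t-1,s+1) for s ≥ -3; f(t,s) = 0 for s < -3.
t=0: f(0,0)=1
t=1: f(1,-1)=1 f(1,1)=1
t=2: f(2,-2)=1 f(2,0)=2 f(2,2)=1
t=3: f(3,-3)=1 f(3,-1)=3 f(3,1)=3 f(3,3)=1
t=4: f(4,-2)=4 f(4,0)=6 f(4,2)=4 f(4,4)=1
t=5: f(5,-3)=4 f(5,-1)=10 f(5,1)=10 f(5,3)=5 f(5,5)=1
t=6: f(6,-2)=14 f(6,0)=20 f(6,2)=15 f(6,4)=6 f(6,6)=1
t=7: f(7,-3)=14 f(7,-1)=34 f(7,1)=35 f(7,3)=21 f(7,5)=7 f(7,7)=1
t=8: f(8,-2)=48 f(8,0)=69 f(8,2)=56 f(8,4)=28 f(8,6)=8 f(8,8)=1
t=9: f(9,-3)=48 f(9,-1)=117 f(9,1)=125 f(9,3)=84 f(9,5)=36 f(9,7)=9 f(9,9)=1
t=10: f(10,-2)=165 f(10,0)=242 f(10,2)=209 f(10,4)=120 f(10,6)=45 f(10,8)=10 f(10,10)=1
t=11: f(11,-3)=165 f(11,-1)=407 f(11,1)=451 f(11,3)=329 f(11,5)=165 f(11,7)=55 f(11,9)=11 f(11,11)=1
t=12: f(12,-2)=572 f(12,0)=858 f(12,2)=780 f(12,4)=494 f(12,6)=220 f(12,8)=66 f(12,10)=12 f(12,12)=1
t=13: f(13,-3)=572 f(13,-1)=1430 f(13,1)=1638 f(13,3)=1274 f(13,5)=714 f(13,7)=286 f(13,9)=78 f(13,11)=13 f(13,13)=1
t=14: f(14,-2)=2002 f(14,0)=3068 f(14,2)=2912 f(14,4)=1988 f(14,6)=1000 f(14,8)=364 f(14,10)=91 f(14,12)=14 f(14,14)=1
t=15: f(15,-3)=2002 f(15,-1)=5070 f(15,1)=5980 f(15,3)=4900 f(15,5)=2988 f(15,7)=1364 f(15,9)=455 f(15,11)=105 f(15,13)=15 f(15,15)=1
t=16: f(16,-2)=7072 f(16,0)=11050 f(16,2)=10880 f(16,4)=7888 f(16,6)=4352 f(16,8)=1819 f(16,10)=560 f(16,12)=120 f(16,14)=16 f(16,16)=1
t=17: f(17,-3)=7072 f(17,-1)=18122 f(17,1)=21930 f(17,3)=18768 f(17,5)=12240 f(17,7)=6171 f(17,9)=2379 f(17,11)=680 f(17,13)=136 f(17,15)=17 f(17,17)=1
t=18: f(18,-2)=25194 f(18,0)=40052 f(18,2)=40698 f(18,4)=31008 f(18,6)=18411 f(18,8)=8550 f(18,10)=3059 f(18,12)=816 f(18,14)=153 f(18,16)=18 f(18,18)=1
t=19: f(19,-3)=25194 f(19,-1)=65246 f(19,1)=80750 f(19,3)=71706 f(19,5)=49419 f(19,7)=26961 f(19,9)=11609 f(19,11)=3875 f(19,13)=969 f(19,15)=171 f(19,17)=19 f(19,19)=1
Σ_s f(19,s) = 335920
P = 335920/524288 = 20995/32768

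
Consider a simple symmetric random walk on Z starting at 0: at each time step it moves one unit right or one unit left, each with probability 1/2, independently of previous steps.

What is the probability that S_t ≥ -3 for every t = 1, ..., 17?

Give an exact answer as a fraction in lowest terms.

Let f(t,s) = #length-t paths at position s with S_1..S_t all ≥ -3.
f(t,s) = f(t-1,s-1) + f(t-1,s+1) for s ≥ -3; f(t,s) = 0 for s < -3.
t=0: f(0,0)=1
t=1: f(1,-1)=1 f(1,1)=1
t=2: f(2,-2)=1 f(2,0)=2 f(2,2)=1
t=3: f(3,-3)=1 f(3,-1)=3 f(3,1)=3 f(3,3)=1
t=4: f(4,-2)=4 f(4,0)=6 f(4,2)=4 f(4,4)=1
t=5: f(5,-3)=4 f(5,-1)=10 f(5,1)=10 f(5,3)=5 f(5,5)=1
t=6: f(6,-2)=14 f(6,0)=20 f(6,2)=15 f(6,4)=6 f(6,6)=1
t=7: f(7,-3)=14 f(7,-1)=34 f(7,1)=35 f(7,3)=21 f(7,5)=7 f(7,7)=1
t=8: f(8,-2)=48 f(8,0)=69 f(8,2)=56 f(8,4)=28 f(8,6)=8 f(8,8)=1
t=9: f(9,-3)=48 f(9,-1)=117 f(9,1)=125 f(9,3)=84 f(9,5)=36 f(9,7)=9 f(9,9)=1
t=10: f(10,-2)=165 f(10,0)=242 f(10,2)=209 f(10,4)=120 f(10,6)=45 f(10,8)=10 f(10,10)=1
t=11: f(11,-3)=165 f(11,-1)=407 f(11,1)=451 f(11,3)=329 f(11,5)=165 f(11,7)=55 f(11,9)=11 f(11,11)=1
t=12: f(12,-2)=572 f(12,0)=858 f(12,2)=780 f(12,4)=494 f(12,6)=220 f(12,8)=66 f(12,10)=12 f(12,12)=1
t=13: f(13,-3)=572 f(13,-1)=1430 f(13,1)=1638 f(13,3)=1274 f(13,5)=714 f(13,7)=286 f(13,9)=78 f(13,11)=13 f(13,13)=1
t=14: f(14,-2)=2002 f(14,0)=3068 f(14,2)=2912 f(14,4)=1988 f(14,6)=1000 f(14,8)=364 f(14,10)=91 f(14,12)=14 f(14,14)=1
t=15: f(15,-3)=2002 f(15,-1)=5070 f(15,1)=5980 f(15,3)=4900 f(15,5)=2988 f(15,7)=1364 f(15,9)=455 f(15,11)=105 f(15,13)=15 f(15,15)=1
t=16: f(16,-2)=7072 f(16,0)=11050 f(16,2)=10880 f(16,4)=7888 f(16,6)=4352 f(16,8)=1819 f(16,10)=560 f(16,12)=120 f(16,14)=16 f(16,16)=1
t=17: f(17,-3)=7072 f(17,-1)=18122 f(17,1)=21930 f(17,3)=18768 f(17,5)=12240 f(17,7)=6171 f(17,9)=2379 f(17,11)=680 f(17,13)=136 f(17,15)=17 f(17,17)=1
Σ_s f(17,s) = 87516
P = 87516/131072 = 21879/32768

Answer: 21879/32768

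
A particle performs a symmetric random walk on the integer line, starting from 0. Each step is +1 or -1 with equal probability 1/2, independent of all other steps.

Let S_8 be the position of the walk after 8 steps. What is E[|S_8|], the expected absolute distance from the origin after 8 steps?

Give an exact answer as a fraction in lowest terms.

Answer: 35/16

Derivation:
S_8 takes values m ≡ 0 (mod 2) with |m| ≤ 8; P(S_8=m) = C(8,(8+m)/2)/2^8.
Total paths: 2^8 = 256
Distribution: P(S=-8)=1/256, P(S=-6)=8/256, P(S=-4)=28/256, P(S=-2)=56/256, P(S=0)=70/256, P(S=2)=56/256, P(S=4)=28/256, P(S=6)=8/256, P(S=8)=1/256
E[|S_8|] = Σ_m |m|·P(S_8=m) = 560/256 = 35/16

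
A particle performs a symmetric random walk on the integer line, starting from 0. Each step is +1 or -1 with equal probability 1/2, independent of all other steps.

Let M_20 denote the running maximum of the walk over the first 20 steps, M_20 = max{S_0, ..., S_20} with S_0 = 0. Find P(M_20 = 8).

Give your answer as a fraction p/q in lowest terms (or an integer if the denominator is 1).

Let M_20 = max(S_0,...,S_20). Use the reflection principle: for j ≥ 1, #{paths with M_20 ≥ j} = #{S_20 ≥ j} + #{S_20 ≥ j+1}.
By reflection, #{M_20 ≥ 8} = #{S_20 ≥ 8} + #{S_20 ≥ 9} = 60460 + 21700 = 82160.
#{M_20 ≥ 9} = #{S_20 ≥ 9} + #{S_20 ≥ 10} = 21700 + 21700 = 43400.
#{M_20 = 8} = 82160 - 43400 = 38760.
P(M_20 = 8) = 38760/1048576 = 4845/131072

Answer: 4845/131072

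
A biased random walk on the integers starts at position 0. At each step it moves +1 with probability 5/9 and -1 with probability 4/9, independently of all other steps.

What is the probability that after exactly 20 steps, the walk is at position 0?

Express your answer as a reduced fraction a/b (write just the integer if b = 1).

To be at 0 after 20 steps: need exactly 10 steps of +1 and 10 of -1.
Number of such sequences: C(20,10) = 184756
Each has probability (5/9)^10 · (4/9)^10 = 10240000000000/12157665459056928801
P = 184756 · 10240000000000/12157665459056928801 = 1891901440000000000/12157665459056928801

Answer: 1891901440000000000/12157665459056928801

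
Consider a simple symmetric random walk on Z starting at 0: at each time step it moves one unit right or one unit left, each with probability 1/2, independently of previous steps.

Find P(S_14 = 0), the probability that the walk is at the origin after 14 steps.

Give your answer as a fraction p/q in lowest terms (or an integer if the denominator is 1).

To return to 0 after 14 steps: need exactly 7 steps of +1 and 7 of -1.
Favorable paths: C(14,7) = 3432
Total paths: 2^14 = 16384
P = 3432/16384 = 429/2048

Answer: 429/2048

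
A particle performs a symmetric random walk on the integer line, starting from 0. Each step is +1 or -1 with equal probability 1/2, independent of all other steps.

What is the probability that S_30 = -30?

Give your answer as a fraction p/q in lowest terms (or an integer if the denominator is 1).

To reach position -30 after 30 steps: need 0 steps of +1 and 30 of -1.
Favorable paths: C(30,0) = 1
Total paths: 2^30 = 1073741824
P = 1/1073741824 = 1/1073741824

Answer: 1/1073741824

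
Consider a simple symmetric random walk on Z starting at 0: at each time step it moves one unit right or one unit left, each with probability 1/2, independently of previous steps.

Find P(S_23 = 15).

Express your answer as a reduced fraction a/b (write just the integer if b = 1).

To reach position 15 after 23 steps: need 19 steps of +1 and 4 of -1.
Favorable paths: C(23,19) = 8855
Total paths: 2^23 = 8388608
P = 8855/8388608 = 8855/8388608

Answer: 8855/8388608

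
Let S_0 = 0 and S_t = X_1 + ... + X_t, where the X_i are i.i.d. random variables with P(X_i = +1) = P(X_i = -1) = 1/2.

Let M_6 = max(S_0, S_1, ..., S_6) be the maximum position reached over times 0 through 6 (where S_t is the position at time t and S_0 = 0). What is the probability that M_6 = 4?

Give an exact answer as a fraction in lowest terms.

Answer: 3/32

Derivation:
Let M_6 = max(S_0,...,S_6). Use the reflection principle: for j ≥ 1, #{paths with M_6 ≥ j} = #{S_6 ≥ j} + #{S_6 ≥ j+1}.
By reflection, #{M_6 ≥ 4} = #{S_6 ≥ 4} + #{S_6 ≥ 5} = 7 + 1 = 8.
#{M_6 ≥ 5} = #{S_6 ≥ 5} + #{S_6 ≥ 6} = 1 + 1 = 2.
#{M_6 = 4} = 8 - 2 = 6.
P(M_6 = 4) = 6/64 = 3/32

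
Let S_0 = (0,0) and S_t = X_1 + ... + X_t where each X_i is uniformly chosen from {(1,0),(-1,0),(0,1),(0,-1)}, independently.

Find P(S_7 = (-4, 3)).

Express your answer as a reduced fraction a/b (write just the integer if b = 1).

Let h be the number of horizontal steps (so 7-h are vertical). To end at (-4,3) need (h-4)/2 right-steps and ((7-h)+3)/2 up-steps.
Sum over h with 4 ≤ h ≤ 4, h ≡ 0 (mod 2), 7-h ≡ 1 (mod 2):
h=4: C(7,4)·C(4,0)·C(3,3) = 35·1·1 = 35
Total favorable: 35
Total paths: 4^7 = 16384
P = 35/16384 = 35/16384

Answer: 35/16384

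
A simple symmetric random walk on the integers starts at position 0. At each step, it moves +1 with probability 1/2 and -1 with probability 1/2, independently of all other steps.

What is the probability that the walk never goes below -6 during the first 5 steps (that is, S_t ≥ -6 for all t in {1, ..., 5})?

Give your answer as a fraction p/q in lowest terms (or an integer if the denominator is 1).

Answer: 1

Derivation:
Let f(t,s) = #length-t paths at position s with S_1..S_t all ≥ -6.
f(t,s) = f(t-1,s-1) + f(t-1,s+1) for s ≥ -6; f(t,s) = 0 for s < -6.
t=0: f(0,0)=1
t=1: f(1,-1)=1 f(1,1)=1
t=2: f(2,-2)=1 f(2,0)=2 f(2,2)=1
t=3: f(3,-3)=1 f(3,-1)=3 f(3,1)=3 f(3,3)=1
t=4: f(4,-4)=1 f(4,-2)=4 f(4,0)=6 f(4,2)=4 f(4,4)=1
t=5: f(5,-5)=1 f(5,-3)=5 f(5,-1)=10 f(5,1)=10 f(5,3)=5 f(5,5)=1
Σ_s f(5,s) = 32
P = 32/32 = 1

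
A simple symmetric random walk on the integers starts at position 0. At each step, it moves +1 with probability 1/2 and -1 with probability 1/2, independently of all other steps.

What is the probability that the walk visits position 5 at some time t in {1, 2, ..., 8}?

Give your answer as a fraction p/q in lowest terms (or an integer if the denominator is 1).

Count via complement. Let g(t,s) = #length-t paths at position s with S_1..S_t all ≠ 5.
g(t,s) = g(t-1,s-1) + g(t-1,s+1) for s ≠ 5; g(t,5) = 0.
t=0: g(0,0)=1
t=1: g(1,-1)=1 g(1,1)=1
t=2: g(2,-2)=1 g(2,0)=2 g(2,2)=1
t=3: g(3,-3)=1 g(3,-1)=3 g(3,1)=3 g(3,3)=1
t=4: g(4,-4)=1 g(4,-2)=4 g(4,0)=6 g(4,2)=4 g(4,4)=1
t=5: g(5,-5)=1 g(5,-3)=5 g(5,-1)=10 g(5,1)=10 g(5,3)=5
t=6: g(6,-6)=1 g(6,-4)=6 g(6,-2)=15 g(6,0)=20 g(6,2)=15 g(6,4)=5
t=7: g(7,-7)=1 g(7,-5)=7 g(7,-3)=21 g(7,-1)=35 g(7,1)=35 g(7,3)=20
t=8: g(8,-8)=1 g(8,-6)=8 g(8,-4)=28 g(8,-2)=56 g(8,0)=70 g(8,2)=55 g(8,4)=20
Paths never hitting 5: Σ_s g(8,s) = 238
Paths hitting 5: 2^8 - 238 = 18
P = 18/256 = 9/128

Answer: 9/128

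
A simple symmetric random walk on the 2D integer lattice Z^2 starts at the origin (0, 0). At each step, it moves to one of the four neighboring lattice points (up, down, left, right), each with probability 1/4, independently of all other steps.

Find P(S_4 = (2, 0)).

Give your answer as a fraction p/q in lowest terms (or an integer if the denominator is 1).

Answer: 1/16

Derivation:
Let h be the number of horizontal steps (so 4-h are vertical). To end at (2,0) need (h+2)/2 right-steps and ((4-h)+0)/2 up-steps.
Sum over h with 2 ≤ h ≤ 4, h ≡ 0 (mod 2), 4-h ≡ 0 (mod 2):
h=2: C(4,2)·C(2,2)·C(2,1) = 6·1·2 = 12
h=4: C(4,4)·C(4,3)·C(0,0) = 1·4·1 = 4
Total favorable: 16
Total paths: 4^4 = 256
P = 16/256 = 1/16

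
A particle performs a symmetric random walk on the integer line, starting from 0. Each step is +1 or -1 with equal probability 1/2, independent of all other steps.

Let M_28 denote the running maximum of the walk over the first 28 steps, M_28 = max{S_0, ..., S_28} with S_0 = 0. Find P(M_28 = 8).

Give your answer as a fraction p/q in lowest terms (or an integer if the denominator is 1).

Answer: 6561555/134217728

Derivation:
Let M_28 = max(S_0,...,S_28). Use the reflection principle: for j ≥ 1, #{paths with M_28 ≥ j} = #{S_28 ≥ j} + #{S_28 ≥ j+1}.
By reflection, #{M_28 ≥ 8} = #{S_28 ≥ 8} + #{S_28 ≥ 9} = 24821333 + 11698223 = 36519556.
#{M_28 ≥ 9} = #{S_28 ≥ 9} + #{S_28 ≥ 10} = 11698223 + 11698223 = 23396446.
#{M_28 = 8} = 36519556 - 23396446 = 13123110.
P(M_28 = 8) = 13123110/268435456 = 6561555/134217728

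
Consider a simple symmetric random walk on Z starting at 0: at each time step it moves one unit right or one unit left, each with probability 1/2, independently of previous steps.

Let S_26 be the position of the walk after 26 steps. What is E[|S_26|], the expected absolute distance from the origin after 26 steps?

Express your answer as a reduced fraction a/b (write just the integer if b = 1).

Answer: 16900975/4194304

Derivation:
S_26 takes values m ≡ 0 (mod 2) with |m| ≤ 26; P(S_26=m) = C(26,(26+m)/2)/2^26.
Total paths: 2^26 = 67108864
Distribution: P(S=-26)=1/67108864, P(S=-24)=26/67108864, P(S=-22)=325/67108864, P(S=-20)=2600/67108864, P(S=-18)=14950/67108864, P(S=-16)=65780/67108864, P(S=-14)=230230/67108864, P(S=-12)=657800/67108864, P(S=-10)=1562275/67108864, P(S=-8)=3124550/67108864, P(S=-6)=5311735/67108864, P(S=-4)=7726160/67108864, P(S=-2)=9657700/67108864, P(S=0)=10400600/67108864, P(S=2)=9657700/67108864, P(S=4)=7726160/67108864, P(S=6)=5311735/67108864, P(S=8)=3124550/67108864, P(S=10)=1562275/67108864, P(S=12)=657800/67108864, P(S=14)=230230/67108864, P(S=16)=65780/67108864, P(S=18)=14950/67108864, P(S=20)=2600/67108864, P(S=22)=325/67108864, P(S=24)=26/67108864, P(S=26)=1/67108864
E[|S_26|] = Σ_m |m|·P(S_26=m) = 270415600/67108864 = 16900975/4194304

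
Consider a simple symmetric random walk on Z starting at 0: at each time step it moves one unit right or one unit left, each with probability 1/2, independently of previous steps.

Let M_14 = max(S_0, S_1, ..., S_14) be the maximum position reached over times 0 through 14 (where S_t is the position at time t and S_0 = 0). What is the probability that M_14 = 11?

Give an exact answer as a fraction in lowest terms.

Let M_14 = max(S_0,...,S_14). Use the reflection principle: for j ≥ 1, #{paths with M_14 ≥ j} = #{S_14 ≥ j} + #{S_14 ≥ j+1}.
By reflection, #{M_14 ≥ 11} = #{S_14 ≥ 11} + #{S_14 ≥ 12} = 15 + 15 = 30.
#{M_14 ≥ 12} = #{S_14 ≥ 12} + #{S_14 ≥ 13} = 15 + 1 = 16.
#{M_14 = 11} = 30 - 16 = 14.
P(M_14 = 11) = 14/16384 = 7/8192

Answer: 7/8192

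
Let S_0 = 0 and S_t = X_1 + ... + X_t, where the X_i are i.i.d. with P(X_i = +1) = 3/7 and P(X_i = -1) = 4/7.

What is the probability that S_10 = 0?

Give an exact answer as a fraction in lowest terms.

Answer: 8957952/40353607

Derivation:
To be at 0 after 10 steps: need exactly 5 steps of +1 and 5 of -1.
Number of such sequences: C(10,5) = 252
Each has probability (3/7)^5 · (4/7)^5 = 248832/282475249
P = 252 · 248832/282475249 = 8957952/40353607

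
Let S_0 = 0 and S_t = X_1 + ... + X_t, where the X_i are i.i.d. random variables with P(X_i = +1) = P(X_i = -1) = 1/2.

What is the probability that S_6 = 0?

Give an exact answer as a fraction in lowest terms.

To return to 0 after 6 steps: need exactly 3 steps of +1 and 3 of -1.
Favorable paths: C(6,3) = 20
Total paths: 2^6 = 64
P = 20/64 = 5/16

Answer: 5/16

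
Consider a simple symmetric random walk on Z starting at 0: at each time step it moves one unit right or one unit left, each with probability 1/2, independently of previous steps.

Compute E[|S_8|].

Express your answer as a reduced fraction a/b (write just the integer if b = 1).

S_8 takes values m ≡ 0 (mod 2) with |m| ≤ 8; P(S_8=m) = C(8,(8+m)/2)/2^8.
Total paths: 2^8 = 256
Distribution: P(S=-8)=1/256, P(S=-6)=8/256, P(S=-4)=28/256, P(S=-2)=56/256, P(S=0)=70/256, P(S=2)=56/256, P(S=4)=28/256, P(S=6)=8/256, P(S=8)=1/256
E[|S_8|] = Σ_m |m|·P(S_8=m) = 560/256 = 35/16

Answer: 35/16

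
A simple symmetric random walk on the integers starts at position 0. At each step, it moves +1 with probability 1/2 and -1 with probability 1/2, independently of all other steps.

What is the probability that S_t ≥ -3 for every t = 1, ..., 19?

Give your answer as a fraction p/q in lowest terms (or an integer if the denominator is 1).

Let f(t,s) = #length-t paths at position s with S_1..S_t all ≥ -3.
f(t,s) = f(t-1,s-1) + f(t-1,s+1) for s ≥ -3; f(t,s) = 0 for s < -3.
t=0: f(0,0)=1
t=1: f(1,-1)=1 f(1,1)=1
t=2: f(2,-2)=1 f(2,0)=2 f(2,2)=1
t=3: f(3,-3)=1 f(3,-1)=3 f(3,1)=3 f(3,3)=1
t=4: f(4,-2)=4 f(4,0)=6 f(4,2)=4 f(4,4)=1
t=5: f(5,-3)=4 f(5,-1)=10 f(5,1)=10 f(5,3)=5 f(5,5)=1
t=6: f(6,-2)=14 f(6,0)=20 f(6,2)=15 f(6,4)=6 f(6,6)=1
t=7: f(7,-3)=14 f(7,-1)=34 f(7,1)=35 f(7,3)=21 f(7,5)=7 f(7,7)=1
t=8: f(8,-2)=48 f(8,0)=69 f(8,2)=56 f(8,4)=28 f(8,6)=8 f(8,8)=1
t=9: f(9,-3)=48 f(9,-1)=117 f(9,1)=125 f(9,3)=84 f(9,5)=36 f(9,7)=9 f(9,9)=1
t=10: f(10,-2)=165 f(10,0)=242 f(10,2)=209 f(10,4)=120 f(10,6)=45 f(10,8)=10 f(10,10)=1
t=11: f(11,-3)=165 f(11,-1)=407 f(11,1)=451 f(11,3)=329 f(11,5)=165 f(11,7)=55 f(11,9)=11 f(11,11)=1
t=12: f(12,-2)=572 f(12,0)=858 f(12,2)=780 f(12,4)=494 f(12,6)=220 f(12,8)=66 f(12,10)=12 f(12,12)=1
t=13: f(13,-3)=572 f(13,-1)=1430 f(13,1)=1638 f(13,3)=1274 f(13,5)=714 f(13,7)=286 f(13,9)=78 f(13,11)=13 f(13,13)=1
t=14: f(14,-2)=2002 f(14,0)=3068 f(14,2)=2912 f(14,4)=1988 f(14,6)=1000 f(14,8)=364 f(14,10)=91 f(14,12)=14 f(14,14)=1
t=15: f(15,-3)=2002 f(15,-1)=5070 f(15,1)=5980 f(15,3)=4900 f(15,5)=2988 f(15,7)=1364 f(15,9)=455 f(15,11)=105 f(15,13)=15 f(15,15)=1
t=16: f(16,-2)=7072 f(16,0)=11050 f(16,2)=10880 f(16,4)=7888 f(16,6)=4352 f(16,8)=1819 f(16,10)=560 f(16,12)=120 f(16,14)=16 f(16,16)=1
t=17: f(17,-3)=7072 f(17,-1)=18122 f(17,1)=21930 f(17,3)=18768 f(17,5)=12240 f(17,7)=6171 f(17,9)=2379 f(17,11)=680 f(17,13)=136 f(17,15)=17 f(17,17)=1
t=18: f(18,-2)=25194 f(18,0)=40052 f(18,2)=40698 f(18,4)=31008 f(18,6)=18411 f(18,8)=8550 f(18,10)=3059 f(18,12)=816 f(18,14)=153 f(18,16)=18 f(18,18)=1
t=19: f(19,-3)=25194 f(19,-1)=65246 f(19,1)=80750 f(19,3)=71706 f(19,5)=49419 f(19,7)=26961 f(19,9)=11609 f(19,11)=3875 f(19,13)=969 f(19,15)=171 f(19,17)=19 f(19,19)=1
Σ_s f(19,s) = 335920
P = 335920/524288 = 20995/32768

Answer: 20995/32768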